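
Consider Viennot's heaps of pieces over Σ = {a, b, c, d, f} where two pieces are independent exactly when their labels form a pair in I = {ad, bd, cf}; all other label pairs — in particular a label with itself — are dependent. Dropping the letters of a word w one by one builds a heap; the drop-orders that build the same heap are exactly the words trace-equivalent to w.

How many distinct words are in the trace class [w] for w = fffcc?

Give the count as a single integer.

#0=f has no predecessor
#1=f depends on [0:f]
#2=f depends on [1:f]
#3=c has no predecessor
#4=c depends on [3:c]
sources: [0:f, 3:c]
N(rest) = Σ N(rest − s) over sources s of rest; N(one piece) = 1:
  size 1 → [2]=1  [4]=1
  size 2 → [1,2]=1  [2,4]=2  [3,4]=1
  size 3 → [0,1,2]=1  [1,2,4]=3  [2,3,4]=3
  first=0(f) contributes 6
  first=3(c) contributes 4
|[w]| = 10

10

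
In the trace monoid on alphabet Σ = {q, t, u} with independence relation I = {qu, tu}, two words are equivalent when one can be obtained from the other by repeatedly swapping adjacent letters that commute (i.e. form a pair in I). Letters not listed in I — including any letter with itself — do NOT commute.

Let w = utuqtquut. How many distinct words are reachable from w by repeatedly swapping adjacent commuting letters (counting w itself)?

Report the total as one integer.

126

#0=u has no predecessor
#1=t has no predecessor
#2=u depends on [0:u]
#3=q depends on [1:t]
#4=t depends on [3:q]
#5=q depends on [4:t]
#6=u depends on [2:u]
#7=u depends on [6:u]
#8=t depends on [5:q]
sources: [0:u, 1:t]
N(rest) = Σ N(rest − s) over sources s of rest; N(one piece) = 1:
  size 1 → [7]=1  [8]=1
  size 2 → [5,8]=1  [6,7]=1  [7,8]=2
  size 3 → [2,6,7]=1  [4,5,8]=1  [5,7,8]=3  [6,7,8]=3
  size 4 → [0,2,6,7]=1  [2,6,7,8]=4  [3,4,5,8]=1  [4,5,7,8]=4  [5,6,7,8]=6
  size 5 → [0,2,6,7,8]=5  [1,3,4,5,8]=1  [2,5,6,7,8]=10  [3,4,5,7,8]=5  [4,5,6,7,8]=10
  size 6 → [0,2,5,6,7,8]=15  [1,3,4,5,7,8]=6  [2,4,5,6,7,8]=20  [3,4,5,6,7,8]=15
  size 7 → [0,2,4,5,6,7,8]=35  [1,3,4,5,6,7,8]=21  [2,3,4,5,6,7,8]=35
  first=0(u) contributes 56
  first=1(t) contributes 70
|[w]| = 126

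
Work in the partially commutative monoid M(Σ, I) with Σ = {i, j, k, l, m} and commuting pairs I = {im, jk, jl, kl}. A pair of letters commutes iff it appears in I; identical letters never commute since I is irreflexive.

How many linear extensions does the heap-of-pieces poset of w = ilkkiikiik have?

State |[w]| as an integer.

3

#0=i has no predecessor
#1=l depends on [0:i]
#2=k depends on [0:i]
#3=k depends on [2:k]
#4=i depends on [1:l, 3:k]
#5=i depends on [4:i]
#6=k depends on [5:i]
#7=i depends on [6:k]
#8=i depends on [7:i]
#9=k depends on [8:i]
sources: [0:i]
N(rest) = Σ N(rest − s) over sources s of rest; N(one piece) = 1:
  size 1 → [9]=1
  size 2 → [8,9]=1
  size 3 → [7,8,9]=1
  size 4 → [6,7,8,9]=1
  size 5 → [5,6,7,8,9]=1
  size 6 → [4,5,6,7,8,9]=1
  size 7 → [1,4,5,6,7,8,9]=1  [3,4,5,6,7,8,9]=1
  size 8 → [1,3,4,5,6,7,8,9]=2  [2,3,4,5,6,7,8,9]=1
  first=0(i) contributes 3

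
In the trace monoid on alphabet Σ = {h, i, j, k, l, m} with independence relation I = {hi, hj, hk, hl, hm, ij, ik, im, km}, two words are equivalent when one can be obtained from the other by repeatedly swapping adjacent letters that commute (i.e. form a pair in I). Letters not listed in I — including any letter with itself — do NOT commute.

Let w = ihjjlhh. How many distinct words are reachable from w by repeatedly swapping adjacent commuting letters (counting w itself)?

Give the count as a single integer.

105

#0=i has no predecessor
#1=h has no predecessor
#2=j has no predecessor
#3=j depends on [2:j]
#4=l depends on [0:i, 3:j]
#5=h depends on [1:h]
#6=h depends on [5:h]
sources: [0:i, 1:h, 2:j]
N(rest) = Σ N(rest − s) over sources s of rest; N(one piece) = 1:
  size 1 → [4]=1  [6]=1
  size 2 → [0,4]=1  [3,4]=1  [4,6]=2  [5,6]=1
  size 3 → [0,3,4]=2  [0,4,6]=3  [1,5,6]=1  [2,3,4]=1  [3,4,6]=3  [4,5,6]=3
  size 4 → [0,2,3,4]=3  [0,3,4,6]=8  [0,4,5,6]=6  [1,4,5,6]=4  [2,3,4,6]=4  [3,4,5,6]=6
  size 5 → [0,1,4,5,6]=10  [0,2,3,4,6]=15  [0,3,4,5,6]=20  [1,3,4,5,6]=10  [2,3,4,5,6]=10
  first=0(i) contributes 20
  first=1(h) contributes 45
  first=2(j) contributes 40
|[w]| = 105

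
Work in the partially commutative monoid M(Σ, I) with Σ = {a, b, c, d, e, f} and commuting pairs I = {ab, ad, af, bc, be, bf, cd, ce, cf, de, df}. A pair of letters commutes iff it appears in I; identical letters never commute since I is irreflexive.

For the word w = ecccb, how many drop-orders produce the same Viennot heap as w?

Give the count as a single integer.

20

piece 0:e — minimal
piece 1:c — minimal
piece 2:c rests on {1:c}
piece 3:c rests on {2:c}
piece 4:b — minimal
minimal pieces: {0:e, 1:c, 4:b}
ways to finish when only these pieces remain (= sum over removing one remaining piece with nothing left below it):
  1 left: {0}→1  {3}→1  {4}→1
  2 left: {0,3}→2  {0,4}→2  {2,3}→1  {3,4}→2
  3 left: {0,2,3}→3  {0,3,4}→6  {1,2,3}→1  {2,3,4}→3
  placing 0:e first → 4 extensions
  placing 1:c first → 12 extensions
  placing 4:b first → 4 extensions
total linear extensions = 20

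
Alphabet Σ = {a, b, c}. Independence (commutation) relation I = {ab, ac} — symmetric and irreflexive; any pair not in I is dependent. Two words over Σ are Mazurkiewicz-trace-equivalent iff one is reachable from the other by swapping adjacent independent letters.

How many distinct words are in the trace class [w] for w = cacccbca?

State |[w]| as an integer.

28

drop 0:c onto floor
drop 1:a onto floor
drop 2:c onto {0:c}
drop 3:c onto {2:c}
drop 4:c onto {3:c}
drop 5:b onto {4:c}
drop 6:c onto {5:b}
drop 7:a onto {1:a}
ground layer = {0:c, 1:a}
drop-orders for the pieces not yet dropped (sum over which currently-grounded one goes next):
  1 to go: {6} 1  {7} 1
  2 to go: {1,7} 1  {5,6} 1  {6,7} 2
  3 to go: {1,6,7} 3  {4,5,6} 1  {5,6,7} 3
  4 to go: {1,5,6,7} 6  {3,4,5,6} 1  {4,5,6,7} 4
  5 to go: {1,4,5,6,7} 10  {2,3,4,5,6} 1  {3,4,5,6,7} 5
  6 to go: {0,2,3,4,5,6} 1  {1,3,4,5,6,7} 15  {2,3,4,5,6,7} 6
  if 0:c drops first: 21 orders
  if 1:a drops first: 7 orders
heap linearizations: 28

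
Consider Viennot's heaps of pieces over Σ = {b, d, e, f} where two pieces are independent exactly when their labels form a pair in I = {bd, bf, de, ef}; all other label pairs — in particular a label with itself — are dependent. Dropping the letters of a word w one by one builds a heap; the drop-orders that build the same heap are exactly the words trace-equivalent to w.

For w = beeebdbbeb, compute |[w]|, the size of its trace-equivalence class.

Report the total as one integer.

drop 0:b onto floor
drop 1:e onto {0:b}
drop 2:e onto {1:e}
drop 3:e onto {2:e}
drop 4:b onto {3:e}
drop 5:d onto floor
drop 6:b onto {4:b}
drop 7:b onto {6:b}
drop 8:e onto {7:b}
drop 9:b onto {8:e}
ground layer = {0:b, 5:d}
drop-orders for the pieces not yet dropped (sum over which currently-grounded one goes next):
  1 to go: {5} 1  {9} 1
  2 to go: {5,9} 2  {8,9} 1
  3 to go: {5,8,9} 3  {7,8,9} 1
  4 to go: {5,7,8,9} 4  {6,7,8,9} 1
  5 to go: {4,6,7,8,9} 1  {5,6,7,8,9} 5
  6 to go: {3,4,6,7,8,9} 1  {4,5,6,7,8,9} 6
  7 to go: {2,3,4,6,7,8,9} 1  {3,4,5,6,7,8,9} 7
  8 to go: {1,2,3,4,6,7,8,9} 1  {2,3,4,5,6,7,8,9} 8
  if 0:b drops first: 9 orders
  if 5:d drops first: 1 orders
heap linearizations: 10

10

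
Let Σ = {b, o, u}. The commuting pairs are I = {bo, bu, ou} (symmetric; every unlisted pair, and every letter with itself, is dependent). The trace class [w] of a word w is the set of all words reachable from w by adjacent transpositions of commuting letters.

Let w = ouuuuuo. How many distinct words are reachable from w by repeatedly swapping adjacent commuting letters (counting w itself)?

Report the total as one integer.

21

drop 0:o onto floor
drop 1:u onto floor
drop 2:u onto {1:u}
drop 3:u onto {2:u}
drop 4:u onto {3:u}
drop 5:u onto {4:u}
drop 6:o onto {0:o}
ground layer = {0:o, 1:u}
drop-orders for the pieces not yet dropped (sum over which currently-grounded one goes next):
  1 to go: {5} 1  {6} 1
  2 to go: {0,6} 1  {4,5} 1  {5,6} 2
  3 to go: {0,5,6} 3  {3,4,5} 1  {4,5,6} 3
  4 to go: {0,4,5,6} 6  {2,3,4,5} 1  {3,4,5,6} 4
  5 to go: {0,3,4,5,6} 10  {1,2,3,4,5} 1  {2,3,4,5,6} 5
  if 0:o drops first: 6 orders
  if 1:u drops first: 15 orders
heap linearizations: 21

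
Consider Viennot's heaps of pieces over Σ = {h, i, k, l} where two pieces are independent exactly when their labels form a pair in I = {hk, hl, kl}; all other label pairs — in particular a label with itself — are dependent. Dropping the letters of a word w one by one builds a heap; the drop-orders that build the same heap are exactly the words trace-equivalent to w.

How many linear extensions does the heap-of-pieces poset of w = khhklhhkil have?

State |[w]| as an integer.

280

#0=k has no predecessor
#1=h has no predecessor
#2=h depends on [1:h]
#3=k depends on [0:k]
#4=l has no predecessor
#5=h depends on [2:h]
#6=h depends on [5:h]
#7=k depends on [3:k]
#8=i depends on [4:l, 6:h, 7:k]
#9=l depends on [8:i]
sources: [0:k, 1:h, 4:l]
N(rest) = Σ N(rest − s) over sources s of rest; N(one piece) = 1:
  size 1 → [9]=1
  size 2 → [8,9]=1
  size 3 → [4,8,9]=1  [6,8,9]=1  [7,8,9]=1
  size 4 → [3,7,8,9]=1  [4,6,8,9]=2  [4,7,8,9]=2  [5,6,8,9]=1  [6,7,8,9]=2
  size 5 → [0,3,7,8,9]=1  [2,5,6,8,9]=1  [3,4,7,8,9]=3  [3,6,7,8,9]=3  [4,5,6,8,9]=3  [4,6,7,8,9]=6  [5,6,7,8,9]=3
  size 6 → [0,3,4,7,8,9]=4  [0,3,6,7,8,9]=4  [1,2,5,6,8,9]=1  [2,4,5,6,8,9]=4  [2,5,6,7,8,9]=4  [3,4,6,7,8,9]=12  [3,5,6,7,8,9]=6  [4,5,6,7,8,9]=12
  size 7 → [0,3,4,6,7,8,9]=20  [0,3,5,6,7,8,9]=10  [1,2,4,5,6,8,9]=5  [1,2,5,6,7,8,9]=5  [2,3,5,6,7,8,9]=10  [2,4,5,6,7,8,9]=20  [3,4,5,6,7,8,9]=30
  size 8 → [0,2,3,5,6,7,8,9]=20  [0,3,4,5,6,7,8,9]=60  [1,2,3,5,6,7,8,9]=15  [1,2,4,5,6,7,8,9]=30  [2,3,4,5,6,7,8,9]=60
  first=0(k) contributes 105
  first=1(h) contributes 140
  first=4(l) contributes 35
|[w]| = 280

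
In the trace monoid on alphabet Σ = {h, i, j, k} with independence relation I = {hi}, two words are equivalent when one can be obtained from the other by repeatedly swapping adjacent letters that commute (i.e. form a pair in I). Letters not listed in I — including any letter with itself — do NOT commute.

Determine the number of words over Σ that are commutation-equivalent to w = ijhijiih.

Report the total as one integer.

6

piece 0:i — minimal
piece 1:j rests on {0:i}
piece 2:h rests on {1:j}
piece 3:i rests on {1:j}
piece 4:j rests on {2:h, 3:i}
piece 5:i rests on {4:j}
piece 6:i rests on {5:i}
piece 7:h rests on {4:j}
minimal pieces: {0:i}
ways to finish when only these pieces remain (= sum over removing one remaining piece with nothing left below it):
  1 left: {6}→1  {7}→1
  2 left: {5,6}→1  {6,7}→2
  3 left: {5,6,7}→3
  4 left: {4,5,6,7}→3
  5 left: {2,4,5,6,7}→3  {3,4,5,6,7}→3
  6 left: {2,3,4,5,6,7}→6
  placing 0:i first → 6 extensions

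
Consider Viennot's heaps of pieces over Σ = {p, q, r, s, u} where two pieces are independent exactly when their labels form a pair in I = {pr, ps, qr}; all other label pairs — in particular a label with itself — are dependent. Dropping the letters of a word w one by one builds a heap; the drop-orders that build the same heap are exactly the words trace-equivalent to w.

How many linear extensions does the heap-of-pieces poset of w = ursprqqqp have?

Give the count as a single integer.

16

piece 0:u — minimal
piece 1:r rests on {0:u}
piece 2:s rests on {1:r}
piece 3:p rests on {0:u}
piece 4:r rests on {2:s}
piece 5:q rests on {2:s, 3:p}
piece 6:q rests on {5:q}
piece 7:q rests on {6:q}
piece 8:p rests on {7:q}
minimal pieces: {0:u}
ways to finish when only these pieces remain (= sum over removing one remaining piece with nothing left below it):
  1 left: {4}→1  {8}→1
  2 left: {4,8}→2  {7,8}→1
  3 left: {4,7,8}→3  {6,7,8}→1
  4 left: {4,6,7,8}→4  {5,6,7,8}→1
  5 left: {3,5,6,7,8}→1  {4,5,6,7,8}→5
  6 left: {2,4,5,6,7,8}→5  {3,4,5,6,7,8}→6
  7 left: {1,2,4,5,6,7,8}→5  {2,3,4,5,6,7,8}→11
  placing 0:u first → 16 extensions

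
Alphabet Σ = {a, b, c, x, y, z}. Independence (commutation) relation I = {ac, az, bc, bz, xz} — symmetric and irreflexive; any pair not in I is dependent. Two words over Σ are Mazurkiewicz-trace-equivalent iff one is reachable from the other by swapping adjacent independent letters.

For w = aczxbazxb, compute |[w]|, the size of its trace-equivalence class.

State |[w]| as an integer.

49

#0=a has no predecessor
#1=c has no predecessor
#2=z depends on [1:c]
#3=x depends on [0:a, 1:c]
#4=b depends on [3:x]
#5=a depends on [4:b]
#6=z depends on [2:z]
#7=x depends on [5:a]
#8=b depends on [7:x]
sources: [0:a, 1:c]
N(rest) = Σ N(rest − s) over sources s of rest; N(one piece) = 1:
  size 1 → [6]=1  [8]=1
  size 2 → [2,6]=1  [6,8]=2  [7,8]=1
  size 3 → [2,6,8]=3  [5,7,8]=1  [6,7,8]=3
  size 4 → [2,6,7,8]=6  [4,5,7,8]=1  [5,6,7,8]=4
  size 5 → [2,5,6,7,8]=10  [3,4,5,7,8]=1  [4,5,6,7,8]=5
  size 6 → [0,3,4,5,7,8]=1  [2,4,5,6,7,8]=15  [3,4,5,6,7,8]=6
  size 7 → [0,3,4,5,6,7,8]=7  [2,3,4,5,6,7,8]=21
  first=0(a) contributes 21
  first=1(c) contributes 28
|[w]| = 49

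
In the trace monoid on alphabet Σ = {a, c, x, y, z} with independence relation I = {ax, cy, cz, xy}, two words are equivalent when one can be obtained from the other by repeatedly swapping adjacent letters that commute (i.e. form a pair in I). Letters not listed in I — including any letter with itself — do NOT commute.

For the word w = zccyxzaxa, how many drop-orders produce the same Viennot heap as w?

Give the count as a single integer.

drop 0:z onto floor
drop 1:c onto floor
drop 2:c onto {1:c}
drop 3:y onto {0:z}
drop 4:x onto {0:z, 2:c}
drop 5:z onto {3:y, 4:x}
drop 6:a onto {5:z}
drop 7:x onto {5:z}
drop 8:a onto {6:a}
ground layer = {0:z, 1:c}
drop-orders for the pieces not yet dropped (sum over which currently-grounded one goes next):
  1 to go: {7} 1  {8} 1
  2 to go: {6,8} 1  {7,8} 2
  3 to go: {6,7,8} 3
  4 to go: {5,6,7,8} 3
  5 to go: {3,5,6,7,8} 3  {4,5,6,7,8} 3
  6 to go: {2,4,5,6,7,8} 3  {3,4,5,6,7,8} 6
  7 to go: {0,3,4,5,6,7,8} 6  {1,2,4,5,6,7,8} 3  {2,3,4,5,6,7,8} 9
  if 0:z drops first: 12 orders
  if 1:c drops first: 15 orders
heap linearizations: 27

27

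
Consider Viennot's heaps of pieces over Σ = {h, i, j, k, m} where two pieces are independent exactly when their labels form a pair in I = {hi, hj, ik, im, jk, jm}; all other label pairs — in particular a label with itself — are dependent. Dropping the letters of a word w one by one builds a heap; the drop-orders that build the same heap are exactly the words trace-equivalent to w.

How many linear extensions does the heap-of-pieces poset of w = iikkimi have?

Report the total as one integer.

35

#0=i has no predecessor
#1=i depends on [0:i]
#2=k has no predecessor
#3=k depends on [2:k]
#4=i depends on [1:i]
#5=m depends on [3:k]
#6=i depends on [4:i]
sources: [0:i, 2:k]
N(rest) = Σ N(rest − s) over sources s of rest; N(one piece) = 1:
  size 1 → [5]=1  [6]=1
  size 2 → [3,5]=1  [4,6]=1  [5,6]=2
  size 3 → [1,4,6]=1  [2,3,5]=1  [3,5,6]=3  [4,5,6]=3
  size 4 → [0,1,4,6]=1  [1,4,5,6]=4  [2,3,5,6]=4  [3,4,5,6]=6
  size 5 → [0,1,4,5,6]=5  [1,3,4,5,6]=10  [2,3,4,5,6]=10
  first=0(i) contributes 20
  first=2(k) contributes 15
|[w]| = 35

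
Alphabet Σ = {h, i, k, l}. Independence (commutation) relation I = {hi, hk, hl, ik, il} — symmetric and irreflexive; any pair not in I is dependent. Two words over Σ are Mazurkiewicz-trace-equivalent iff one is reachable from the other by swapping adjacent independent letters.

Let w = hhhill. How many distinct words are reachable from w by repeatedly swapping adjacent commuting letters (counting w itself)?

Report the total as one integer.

0(h) covers ∅
1(h) covers 0:h
2(h) covers 1:h
3(i) covers ∅
4(l) covers ∅
5(l) covers 4:l
floor of heap: 0:h, 3:i, 4:l
completions by unplaced set U, small U first (add the entries for U minus each lowest piece of U):
  |U|=1: {2}:1  {3}:1  {5}:1
  |U|=2: {1,2}:1  {2,3}:2  {2,5}:2  {3,5}:2  {4,5}:1
  |U|=3: {0,1,2}:1  {1,2,3}:3  {1,2,5}:3  {2,3,5}:6  {2,4,5}:3  {3,4,5}:3
  |U|=4: {0,1,2,3}:4  {0,1,2,5}:4  {1,2,3,5}:12  {1,2,4,5}:6  {2,3,4,5}:12
  start at 0(h): 30
  start at 3(i): 10
  start at 4(l): 20
sum over floor = 60

60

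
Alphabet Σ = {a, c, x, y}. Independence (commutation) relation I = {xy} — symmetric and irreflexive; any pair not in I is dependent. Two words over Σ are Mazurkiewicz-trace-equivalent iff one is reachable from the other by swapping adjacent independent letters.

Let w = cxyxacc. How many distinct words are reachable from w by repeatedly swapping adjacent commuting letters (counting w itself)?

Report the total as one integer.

3

#0=c has no predecessor
#1=x depends on [0:c]
#2=y depends on [0:c]
#3=x depends on [1:x]
#4=a depends on [2:y, 3:x]
#5=c depends on [4:a]
#6=c depends on [5:c]
sources: [0:c]
N(rest) = Σ N(rest − s) over sources s of rest; N(one piece) = 1:
  size 1 → [6]=1
  size 2 → [5,6]=1
  size 3 → [4,5,6]=1
  size 4 → [2,4,5,6]=1  [3,4,5,6]=1
  size 5 → [1,3,4,5,6]=1  [2,3,4,5,6]=2
  first=0(c) contributes 3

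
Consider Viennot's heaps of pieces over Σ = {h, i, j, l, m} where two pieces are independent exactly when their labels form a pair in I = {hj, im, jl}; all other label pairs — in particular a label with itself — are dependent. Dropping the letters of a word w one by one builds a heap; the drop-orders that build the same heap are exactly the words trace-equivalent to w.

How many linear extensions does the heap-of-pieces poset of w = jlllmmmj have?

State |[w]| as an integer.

4

piece 0:j — minimal
piece 1:l — minimal
piece 2:l rests on {1:l}
piece 3:l rests on {2:l}
piece 4:m rests on {0:j, 3:l}
piece 5:m rests on {4:m}
piece 6:m rests on {5:m}
piece 7:j rests on {6:m}
minimal pieces: {0:j, 1:l}
ways to finish when only these pieces remain (= sum over removing one remaining piece with nothing left below it):
  1 left: {7}→1
  2 left: {6,7}→1
  3 left: {5,6,7}→1
  4 left: {4,5,6,7}→1
  5 left: {0,4,5,6,7}→1  {3,4,5,6,7}→1
  6 left: {0,3,4,5,6,7}→2  {2,3,4,5,6,7}→1
  placing 0:j first → 1 extensions
  placing 1:l first → 3 extensions
total linear extensions = 4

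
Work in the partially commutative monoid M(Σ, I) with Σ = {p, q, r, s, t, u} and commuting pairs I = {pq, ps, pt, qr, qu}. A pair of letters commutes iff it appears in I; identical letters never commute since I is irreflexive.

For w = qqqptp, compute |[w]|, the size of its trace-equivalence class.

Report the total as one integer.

15

drop 0:q onto floor
drop 1:q onto {0:q}
drop 2:q onto {1:q}
drop 3:p onto floor
drop 4:t onto {2:q}
drop 5:p onto {3:p}
ground layer = {0:q, 3:p}
drop-orders for the pieces not yet dropped (sum over which currently-grounded one goes next):
  1 to go: {4} 1  {5} 1
  2 to go: {2,4} 1  {3,5} 1  {4,5} 2
  3 to go: {1,2,4} 1  {2,4,5} 3  {3,4,5} 3
  4 to go: {0,1,2,4} 1  {1,2,4,5} 4  {2,3,4,5} 6
  if 0:q drops first: 10 orders
  if 3:p drops first: 5 orders
heap linearizations: 15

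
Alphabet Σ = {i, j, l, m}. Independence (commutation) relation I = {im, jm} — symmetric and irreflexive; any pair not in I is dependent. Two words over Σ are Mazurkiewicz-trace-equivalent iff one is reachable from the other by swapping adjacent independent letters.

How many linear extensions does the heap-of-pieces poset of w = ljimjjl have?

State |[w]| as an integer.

piece 0:l — minimal
piece 1:j rests on {0:l}
piece 2:i rests on {1:j}
piece 3:m rests on {0:l}
piece 4:j rests on {2:i}
piece 5:j rests on {4:j}
piece 6:l rests on {3:m, 5:j}
minimal pieces: {0:l}
ways to finish when only these pieces remain (= sum over removing one remaining piece with nothing left below it):
  1 left: {6}→1
  2 left: {3,6}→1  {5,6}→1
  3 left: {3,5,6}→2  {4,5,6}→1
  4 left: {2,4,5,6}→1  {3,4,5,6}→3
  5 left: {1,2,4,5,6}→1  {2,3,4,5,6}→4
  placing 0:l first → 5 extensions

5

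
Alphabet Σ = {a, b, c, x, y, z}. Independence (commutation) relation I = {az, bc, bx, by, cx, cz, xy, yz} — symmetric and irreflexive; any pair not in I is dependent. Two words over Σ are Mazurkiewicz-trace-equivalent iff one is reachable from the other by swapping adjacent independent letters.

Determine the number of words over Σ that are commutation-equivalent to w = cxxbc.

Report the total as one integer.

30

0(c) covers ∅
1(x) covers ∅
2(x) covers 1:x
3(b) covers ∅
4(c) covers 0:c
floor of heap: 0:c, 1:x, 3:b
completions by unplaced set U, small U first (add the entries for U minus each lowest piece of U):
  |U|=1: {2}:1  {3}:1  {4}:1
  |U|=2: {0,4}:1  {1,2}:1  {2,3}:2  {2,4}:2  {3,4}:2
  |U|=3: {0,2,4}:3  {0,3,4}:3  {1,2,3}:3  {1,2,4}:3  {2,3,4}:6
  start at 0(c): 12
  start at 1(x): 12
  start at 3(b): 6
sum over floor = 30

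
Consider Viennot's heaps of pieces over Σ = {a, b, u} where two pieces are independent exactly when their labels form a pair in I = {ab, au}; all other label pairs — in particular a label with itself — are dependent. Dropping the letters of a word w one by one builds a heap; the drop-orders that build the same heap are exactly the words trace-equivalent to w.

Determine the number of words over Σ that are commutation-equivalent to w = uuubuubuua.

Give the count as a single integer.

10

#0=u has no predecessor
#1=u depends on [0:u]
#2=u depends on [1:u]
#3=b depends on [2:u]
#4=u depends on [3:b]
#5=u depends on [4:u]
#6=b depends on [5:u]
#7=u depends on [6:b]
#8=u depends on [7:u]
#9=a has no predecessor
sources: [0:u, 9:a]
N(rest) = Σ N(rest − s) over sources s of rest; N(one piece) = 1:
  size 1 → [8]=1  [9]=1
  size 2 → [7,8]=1  [8,9]=2
  size 3 → [6,7,8]=1  [7,8,9]=3
  size 4 → [5,6,7,8]=1  [6,7,8,9]=4
  size 5 → [4,5,6,7,8]=1  [5,6,7,8,9]=5
  size 6 → [3,4,5,6,7,8]=1  [4,5,6,7,8,9]=6
  size 7 → [2,3,4,5,6,7,8]=1  [3,4,5,6,7,8,9]=7
  size 8 → [1,2,3,4,5,6,7,8]=1  [2,3,4,5,6,7,8,9]=8
  first=0(u) contributes 9
  first=9(a) contributes 1
|[w]| = 10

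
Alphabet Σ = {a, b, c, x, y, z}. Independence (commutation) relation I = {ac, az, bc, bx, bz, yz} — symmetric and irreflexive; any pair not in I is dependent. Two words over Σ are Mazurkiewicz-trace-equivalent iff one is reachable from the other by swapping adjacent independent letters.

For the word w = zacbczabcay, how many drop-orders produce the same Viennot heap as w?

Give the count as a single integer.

252

drop 0:z onto floor
drop 1:a onto floor
drop 2:c onto {0:z}
drop 3:b onto {1:a}
drop 4:c onto {2:c}
drop 5:z onto {4:c}
drop 6:a onto {3:b}
drop 7:b onto {6:a}
drop 8:c onto {5:z}
drop 9:a onto {7:b}
drop 10:y onto {8:c, 9:a}
ground layer = {0:z, 1:a}
drop-orders for the pieces not yet dropped (sum over which currently-grounded one goes next):
  1 to go: {10} 1
  2 to go: {8,10} 1  {9,10} 1
  3 to go: {5,8,10} 1  {7,9,10} 1  {8,9,10} 2
  4 to go: {4,5,8,10} 1  {5,8,9,10} 3  {6,7,9,10} 1  {7,8,9,10} 3
  5 to go: {2,4,5,8,10} 1  {3,6,7,9,10} 1  {4,5,8,9,10} 4  {5,7,8,9,10} 6  {6,7,8,9,10} 4
  6 to go: {0,2,4,5,8,10} 1  {1,3,6,7,9,10} 1  {2,4,5,8,9,10} 5  {3,6,7,8,9,10} 5  {4,5,7,8,9,10} 10  {5,6,7,8,9,10} 10
  7 to go: {0,2,4,5,8,9,10} 6  {1,3,6,7,8,9,10} 6  {2,4,5,7,8,9,10} 15  {3,5,6,7,8,9,10} 15  {4,5,6,7,8,9,10} 20
  8 to go: {0,2,4,5,7,8,9,10} 21  {1,3,5,6,7,8,9,10} 21  {2,4,5,6,7,8,9,10} 35  {3,4,5,6,7,8,9,10} 35
  9 to go: {0,2,4,5,6,7,8,9,10} 56  {1,3,4,5,6,7,8,9,10} 56  {2,3,4,5,6,7,8,9,10} 70
  if 0:z drops first: 126 orders
  if 1:a drops first: 126 orders
heap linearizations: 252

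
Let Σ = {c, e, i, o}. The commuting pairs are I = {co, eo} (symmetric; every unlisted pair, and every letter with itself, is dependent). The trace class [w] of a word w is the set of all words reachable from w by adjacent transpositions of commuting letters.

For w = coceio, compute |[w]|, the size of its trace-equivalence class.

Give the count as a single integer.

4

0(c) covers ∅
1(o) covers ∅
2(c) covers 0:c
3(e) covers 2:c
4(i) covers 1:o, 3:e
5(o) covers 4:i
floor of heap: 0:c, 1:o
completions by unplaced set U, small U first (add the entries for U minus each lowest piece of U):
  |U|=1: {5}:1
  |U|=2: {4,5}:1
  |U|=3: {1,4,5}:1  {3,4,5}:1
  |U|=4: {1,3,4,5}:2  {2,3,4,5}:1
  start at 0(c): 3
  start at 1(o): 1
sum over floor = 4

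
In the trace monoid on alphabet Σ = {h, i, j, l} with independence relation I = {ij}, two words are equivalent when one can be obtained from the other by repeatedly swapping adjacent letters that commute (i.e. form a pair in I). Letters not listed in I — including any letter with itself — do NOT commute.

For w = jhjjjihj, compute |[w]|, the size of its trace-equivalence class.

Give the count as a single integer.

4

#0=j has no predecessor
#1=h depends on [0:j]
#2=j depends on [1:h]
#3=j depends on [2:j]
#4=j depends on [3:j]
#5=i depends on [1:h]
#6=h depends on [4:j, 5:i]
#7=j depends on [6:h]
sources: [0:j]
N(rest) = Σ N(rest − s) over sources s of rest; N(one piece) = 1:
  size 1 → [7]=1
  size 2 → [6,7]=1
  size 3 → [4,6,7]=1  [5,6,7]=1
  size 4 → [3,4,6,7]=1  [4,5,6,7]=2
  size 5 → [2,3,4,6,7]=1  [3,4,5,6,7]=3
  size 6 → [2,3,4,5,6,7]=4
  first=0(j) contributes 4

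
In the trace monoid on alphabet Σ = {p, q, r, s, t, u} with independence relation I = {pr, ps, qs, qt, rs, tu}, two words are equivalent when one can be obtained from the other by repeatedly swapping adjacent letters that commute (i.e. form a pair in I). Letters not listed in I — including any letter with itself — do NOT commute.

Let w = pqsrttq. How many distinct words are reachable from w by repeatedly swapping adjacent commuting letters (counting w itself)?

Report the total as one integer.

drop 0:p onto floor
drop 1:q onto {0:p}
drop 2:s onto floor
drop 3:r onto {1:q}
drop 4:t onto {2:s, 3:r}
drop 5:t onto {4:t}
drop 6:q onto {3:r}
ground layer = {0:p, 2:s}
drop-orders for the pieces not yet dropped (sum over which currently-grounded one goes next):
  1 to go: {5} 1  {6} 1
  2 to go: {4,5} 1  {5,6} 2
  3 to go: {2,4,5} 1  {4,5,6} 3
  4 to go: {2,4,5,6} 4  {3,4,5,6} 3
  5 to go: {1,3,4,5,6} 3  {2,3,4,5,6} 7
  if 0:p drops first: 10 orders
  if 2:s drops first: 3 orders
heap linearizations: 13

13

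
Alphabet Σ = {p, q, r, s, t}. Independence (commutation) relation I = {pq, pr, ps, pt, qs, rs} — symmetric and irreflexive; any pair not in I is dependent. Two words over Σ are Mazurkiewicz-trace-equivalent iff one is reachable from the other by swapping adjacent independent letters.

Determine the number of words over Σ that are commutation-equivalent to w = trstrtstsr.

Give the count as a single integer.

4

#0=t has no predecessor
#1=r depends on [0:t]
#2=s depends on [0:t]
#3=t depends on [1:r, 2:s]
#4=r depends on [3:t]
#5=t depends on [4:r]
#6=s depends on [5:t]
#7=t depends on [6:s]
#8=s depends on [7:t]
#9=r depends on [7:t]
sources: [0:t]
N(rest) = Σ N(rest − s) over sources s of rest; N(one piece) = 1:
  size 1 → [8]=1  [9]=1
  size 2 → [8,9]=2
  size 3 → [7,8,9]=2
  size 4 → [6,7,8,9]=2
  size 5 → [5,6,7,8,9]=2
  size 6 → [4,5,6,7,8,9]=2
  size 7 → [3,4,5,6,7,8,9]=2
  size 8 → [1,3,4,5,6,7,8,9]=2  [2,3,4,5,6,7,8,9]=2
  first=0(t) contributes 4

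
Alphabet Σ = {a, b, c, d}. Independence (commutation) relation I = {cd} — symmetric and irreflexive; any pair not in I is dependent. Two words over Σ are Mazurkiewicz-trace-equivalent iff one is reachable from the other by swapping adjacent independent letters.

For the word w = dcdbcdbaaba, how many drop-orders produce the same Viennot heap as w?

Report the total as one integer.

#0=d has no predecessor
#1=c has no predecessor
#2=d depends on [0:d]
#3=b depends on [1:c, 2:d]
#4=c depends on [3:b]
#5=d depends on [3:b]
#6=b depends on [4:c, 5:d]
#7=a depends on [6:b]
#8=a depends on [7:a]
#9=b depends on [8:a]
#10=a depends on [9:b]
sources: [0:d, 1:c]
N(rest) = Σ N(rest − s) over sources s of rest; N(one piece) = 1:
  size 1 → [10]=1
  size 2 → [9,10]=1
  size 3 → [8,9,10]=1
  size 4 → [7,8,9,10]=1
  size 5 → [6,7,8,9,10]=1
  size 6 → [4,6,7,8,9,10]=1  [5,6,7,8,9,10]=1
  size 7 → [4,5,6,7,8,9,10]=2
  size 8 → [3,4,5,6,7,8,9,10]=2
  size 9 → [1,3,4,5,6,7,8,9,10]=2  [2,3,4,5,6,7,8,9,10]=2
  first=0(d) contributes 4
  first=1(c) contributes 2
|[w]| = 6

6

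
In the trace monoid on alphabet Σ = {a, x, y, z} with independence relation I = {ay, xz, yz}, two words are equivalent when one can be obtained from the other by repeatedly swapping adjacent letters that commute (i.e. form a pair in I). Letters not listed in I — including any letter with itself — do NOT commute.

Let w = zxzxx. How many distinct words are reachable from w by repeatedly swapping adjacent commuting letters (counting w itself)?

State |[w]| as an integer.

drop 0:z onto floor
drop 1:x onto floor
drop 2:z onto {0:z}
drop 3:x onto {1:x}
drop 4:x onto {3:x}
ground layer = {0:z, 1:x}
drop-orders for the pieces not yet dropped (sum over which currently-grounded one goes next):
  1 to go: {2} 1  {4} 1
  2 to go: {0,2} 1  {2,4} 2  {3,4} 1
  3 to go: {0,2,4} 3  {1,3,4} 1  {2,3,4} 3
  if 0:z drops first: 4 orders
  if 1:x drops first: 6 orders
heap linearizations: 10

10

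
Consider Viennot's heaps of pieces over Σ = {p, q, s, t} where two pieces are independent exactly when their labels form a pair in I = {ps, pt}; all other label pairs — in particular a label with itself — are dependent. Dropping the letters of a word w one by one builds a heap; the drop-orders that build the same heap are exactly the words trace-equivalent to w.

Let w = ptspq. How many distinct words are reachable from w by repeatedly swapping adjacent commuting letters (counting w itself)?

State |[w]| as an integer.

6

#0=p has no predecessor
#1=t has no predecessor
#2=s depends on [1:t]
#3=p depends on [0:p]
#4=q depends on [2:s, 3:p]
sources: [0:p, 1:t]
N(rest) = Σ N(rest − s) over sources s of rest; N(one piece) = 1:
  size 1 → [4]=1
  size 2 → [2,4]=1  [3,4]=1
  size 3 → [0,3,4]=1  [1,2,4]=1  [2,3,4]=2
  first=0(p) contributes 3
  first=1(t) contributes 3
|[w]| = 6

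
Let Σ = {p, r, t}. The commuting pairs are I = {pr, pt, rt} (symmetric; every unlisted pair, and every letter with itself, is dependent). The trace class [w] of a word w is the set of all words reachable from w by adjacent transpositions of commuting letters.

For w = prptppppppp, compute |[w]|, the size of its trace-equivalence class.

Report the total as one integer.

piece 0:p — minimal
piece 1:r — minimal
piece 2:p rests on {0:p}
piece 3:t — minimal
piece 4:p rests on {2:p}
piece 5:p rests on {4:p}
piece 6:p rests on {5:p}
piece 7:p rests on {6:p}
piece 8:p rests on {7:p}
piece 9:p rests on {8:p}
piece 10:p rests on {9:p}
minimal pieces: {0:p, 1:r, 3:t}
ways to finish when only these pieces remain (= sum over removing one remaining piece with nothing left below it):
  1 left: {1}→1  {3}→1  {10}→1
  2 left: {1,3}→2  {1,10}→2  {3,10}→2  {9,10}→1
  3 left: {1,3,10}→6  {1,9,10}→3  {3,9,10}→3  {8,9,10}→1
  4 left: {1,3,9,10}→12  {1,8,9,10}→4  {3,8,9,10}→4  {7,8,9,10}→1
  5 left: {1,3,8,9,10}→20  {1,7,8,9,10}→5  {3,7,8,9,10}→5  {6,7,8,9,10}→1
  6 left: {1,3,7,8,9,10}→30  {1,6,7,8,9,10}→6  {3,6,7,8,9,10}→6  {5,6,7,8,9,10}→1
  7 left: {1,3,6,7,8,9,10}→42  {1,5,6,7,8,9,10}→7  {3,5,6,7,8,9,10}→7  {4,5,6,7,8,9,10}→1
  8 left: {1,3,5,6,7,8,9,10}→56  {1,4,5,6,7,8,9,10}→8  {2,4,5,6,7,8,9,10}→1  {3,4,5,6,7,8,9,10}→8
  9 left: {0,2,4,5,6,7,8,9,10}→1  {1,2,4,5,6,7,8,9,10}→9  {1,3,4,5,6,7,8,9,10}→72  {2,3,4,5,6,7,8,9,10}→9
  placing 0:p first → 90 extensions
  placing 1:r first → 10 extensions
  placing 3:t first → 10 extensions
total linear extensions = 110

110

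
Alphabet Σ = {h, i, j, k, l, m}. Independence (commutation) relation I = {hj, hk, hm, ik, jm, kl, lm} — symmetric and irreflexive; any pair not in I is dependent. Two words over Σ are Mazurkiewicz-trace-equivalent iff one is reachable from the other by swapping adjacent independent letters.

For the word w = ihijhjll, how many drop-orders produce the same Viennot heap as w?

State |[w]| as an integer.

#0=i has no predecessor
#1=h depends on [0:i]
#2=i depends on [1:h]
#3=j depends on [2:i]
#4=h depends on [2:i]
#5=j depends on [3:j]
#6=l depends on [4:h, 5:j]
#7=l depends on [6:l]
sources: [0:i]
N(rest) = Σ N(rest − s) over sources s of rest; N(one piece) = 1:
  size 1 → [7]=1
  size 2 → [6,7]=1
  size 3 → [4,6,7]=1  [5,6,7]=1
  size 4 → [3,5,6,7]=1  [4,5,6,7]=2
  size 5 → [3,4,5,6,7]=3
  size 6 → [2,3,4,5,6,7]=3
  first=0(i) contributes 3

3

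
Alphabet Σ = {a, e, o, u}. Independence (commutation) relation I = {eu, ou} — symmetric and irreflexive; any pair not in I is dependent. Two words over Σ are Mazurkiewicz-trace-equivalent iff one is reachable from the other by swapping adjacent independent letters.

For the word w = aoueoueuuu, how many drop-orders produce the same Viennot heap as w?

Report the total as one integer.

0(a) covers ∅
1(o) covers 0:a
2(u) covers 0:a
3(e) covers 1:o
4(o) covers 3:e
5(u) covers 2:u
6(e) covers 4:o
7(u) covers 5:u
8(u) covers 7:u
9(u) covers 8:u
floor of heap: 0:a
completions by unplaced set U, small U first (add the entries for U minus each lowest piece of U):
  |U|=1: {6}:1  {9}:1
  |U|=2: {4,6}:1  {6,9}:2  {8,9}:1
  |U|=3: {3,4,6}:1  {4,6,9}:3  {6,8,9}:3  {7,8,9}:1
  |U|=4: {1,3,4,6}:1  {3,4,6,9}:4  {4,6,8,9}:6  {5,7,8,9}:1  {6,7,8,9}:4
  |U|=5: {1,3,4,6,9}:5  {2,5,7,8,9}:1  {3,4,6,8,9}:10  {4,6,7,8,9}:10  {5,6,7,8,9}:5
  |U|=6: {1,3,4,6,8,9}:15  {2,5,6,7,8,9}:6  {3,4,6,7,8,9}:20  {4,5,6,7,8,9}:15
  |U|=7: {1,3,4,6,7,8,9}:35  {2,4,5,6,7,8,9}:21  {3,4,5,6,7,8,9}:35
  |U|=8: {1,3,4,5,6,7,8,9}:70  {2,3,4,5,6,7,8,9}:56
  start at 0(a): 126

126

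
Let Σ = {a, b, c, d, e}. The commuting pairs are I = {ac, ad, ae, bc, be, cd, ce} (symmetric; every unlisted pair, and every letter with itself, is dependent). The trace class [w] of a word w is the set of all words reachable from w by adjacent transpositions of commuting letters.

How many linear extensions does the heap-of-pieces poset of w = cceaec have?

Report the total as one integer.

60

piece 0:c — minimal
piece 1:c rests on {0:c}
piece 2:e — minimal
piece 3:a — minimal
piece 4:e rests on {2:e}
piece 5:c rests on {1:c}
minimal pieces: {0:c, 2:e, 3:a}
ways to finish when only these pieces remain (= sum over removing one remaining piece with nothing left below it):
  1 left: {3}→1  {4}→1  {5}→1
  2 left: {1,5}→1  {2,4}→1  {3,4}→2  {3,5}→2  {4,5}→2
  3 left: {0,1,5}→1  {1,3,5}→3  {1,4,5}→3  {2,3,4}→3  {2,4,5}→3  {3,4,5}→6
  4 left: {0,1,3,5}→4  {0,1,4,5}→4  {1,2,4,5}→6  {1,3,4,5}→12  {2,3,4,5}→12
  placing 0:c first → 30 extensions
  placing 2:e first → 20 extensions
  placing 3:a first → 10 extensions
total linear extensions = 60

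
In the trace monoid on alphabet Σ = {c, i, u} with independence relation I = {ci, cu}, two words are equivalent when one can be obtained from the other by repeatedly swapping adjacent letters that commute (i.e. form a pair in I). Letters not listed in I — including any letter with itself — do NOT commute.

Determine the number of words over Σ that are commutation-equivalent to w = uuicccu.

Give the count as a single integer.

35

#0=u has no predecessor
#1=u depends on [0:u]
#2=i depends on [1:u]
#3=c has no predecessor
#4=c depends on [3:c]
#5=c depends on [4:c]
#6=u depends on [2:i]
sources: [0:u, 3:c]
N(rest) = Σ N(rest − s) over sources s of rest; N(one piece) = 1:
  size 1 → [5]=1  [6]=1
  size 2 → [2,6]=1  [4,5]=1  [5,6]=2
  size 3 → [1,2,6]=1  [2,5,6]=3  [3,4,5]=1  [4,5,6]=3
  size 4 → [0,1,2,6]=1  [1,2,5,6]=4  [2,4,5,6]=6  [3,4,5,6]=4
  size 5 → [0,1,2,5,6]=5  [1,2,4,5,6]=10  [2,3,4,5,6]=10
  first=0(u) contributes 20
  first=3(c) contributes 15
|[w]| = 35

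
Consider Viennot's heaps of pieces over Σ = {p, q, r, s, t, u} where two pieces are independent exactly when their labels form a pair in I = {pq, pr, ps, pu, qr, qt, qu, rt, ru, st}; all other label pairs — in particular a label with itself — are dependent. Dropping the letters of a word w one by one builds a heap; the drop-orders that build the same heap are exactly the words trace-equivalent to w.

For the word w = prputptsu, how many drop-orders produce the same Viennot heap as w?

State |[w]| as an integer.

74

#0=p has no predecessor
#1=r has no predecessor
#2=p depends on [0:p]
#3=u has no predecessor
#4=t depends on [2:p, 3:u]
#5=p depends on [4:t]
#6=t depends on [5:p]
#7=s depends on [1:r, 3:u]
#8=u depends on [6:t, 7:s]
sources: [0:p, 1:r, 3:u]
N(rest) = Σ N(rest − s) over sources s of rest; N(one piece) = 1:
  size 1 → [8]=1
  size 2 → [6,8]=1  [7,8]=1
  size 3 → [1,7,8]=1  [5,6,8]=1  [6,7,8]=2
  size 4 → [1,6,7,8]=3  [4,5,6,8]=1  [5,6,7,8]=3
  size 5 → [1,5,6,7,8]=6  [2,4,5,6,8]=1  [4,5,6,7,8]=4
  size 6 → [0,2,4,5,6,8]=1  [1,4,5,6,7,8]=10  [2,4,5,6,7,8]=5  [3,4,5,6,7,8]=4
  size 7 → [0,2,4,5,6,7,8]=6  [1,2,4,5,6,7,8]=15  [1,3,4,5,6,7,8]=14  [2,3,4,5,6,7,8]=9
  first=0(p) contributes 38
  first=1(r) contributes 15
  first=3(u) contributes 21
|[w]| = 74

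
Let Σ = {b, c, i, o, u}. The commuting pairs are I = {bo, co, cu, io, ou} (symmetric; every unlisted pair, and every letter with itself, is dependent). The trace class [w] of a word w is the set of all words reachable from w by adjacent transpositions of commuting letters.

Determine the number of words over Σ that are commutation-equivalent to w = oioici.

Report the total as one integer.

piece 0:o — minimal
piece 1:i — minimal
piece 2:o rests on {0:o}
piece 3:i rests on {1:i}
piece 4:c rests on {3:i}
piece 5:i rests on {4:c}
minimal pieces: {0:o, 1:i}
ways to finish when only these pieces remain (= sum over removing one remaining piece with nothing left below it):
  1 left: {2}→1  {5}→1
  2 left: {0,2}→1  {2,5}→2  {4,5}→1
  3 left: {0,2,5}→3  {2,4,5}→3  {3,4,5}→1
  4 left: {0,2,4,5}→6  {1,3,4,5}→1  {2,3,4,5}→4
  placing 0:o first → 5 extensions
  placing 1:i first → 10 extensions
total linear extensions = 15

15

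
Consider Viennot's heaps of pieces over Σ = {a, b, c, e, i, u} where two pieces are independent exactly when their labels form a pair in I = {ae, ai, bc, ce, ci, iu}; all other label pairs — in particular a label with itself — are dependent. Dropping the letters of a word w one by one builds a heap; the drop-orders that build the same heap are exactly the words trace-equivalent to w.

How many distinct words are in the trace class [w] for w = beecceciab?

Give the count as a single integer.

piece 0:b — minimal
piece 1:e rests on {0:b}
piece 2:e rests on {1:e}
piece 3:c — minimal
piece 4:c rests on {3:c}
piece 5:e rests on {2:e}
piece 6:c rests on {4:c}
piece 7:i rests on {5:e}
piece 8:a rests on {0:b, 6:c}
piece 9:b rests on {7:i, 8:a}
minimal pieces: {0:b, 3:c}
ways to finish when only these pieces remain (= sum over removing one remaining piece with nothing left below it):
  1 left: {9}→1
  2 left: {7,9}→1  {8,9}→1
  3 left: {5,7,9}→1  {6,8,9}→1  {7,8,9}→2
  4 left: {2,5,7,9}→1  {4,6,8,9}→1  {5,7,8,9}→3  {6,7,8,9}→3
  5 left: {1,2,5,7,9}→1  {2,5,7,8,9}→4  {3,4,6,8,9}→1  {4,6,7,8,9}→4  {5,6,7,8,9}→6
  6 left: {1,2,5,7,8,9}→5  {2,5,6,7,8,9}→10  {3,4,6,7,8,9}→5  {4,5,6,7,8,9}→10
  7 left: {0,1,2,5,7,8,9}→5  {1,2,5,6,7,8,9}→15  {2,4,5,6,7,8,9}→20  {3,4,5,6,7,8,9}→15
  8 left: {0,1,2,5,6,7,8,9}→20  {1,2,4,5,6,7,8,9}→35  {2,3,4,5,6,7,8,9}→35
  placing 0:b first → 70 extensions
  placing 3:c first → 55 extensions
total linear extensions = 125

125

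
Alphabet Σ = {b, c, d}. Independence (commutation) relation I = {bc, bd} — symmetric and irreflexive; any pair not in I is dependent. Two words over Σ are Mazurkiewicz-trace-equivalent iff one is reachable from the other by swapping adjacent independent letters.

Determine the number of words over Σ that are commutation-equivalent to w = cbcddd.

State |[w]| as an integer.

#0=c has no predecessor
#1=b has no predecessor
#2=c depends on [0:c]
#3=d depends on [2:c]
#4=d depends on [3:d]
#5=d depends on [4:d]
sources: [0:c, 1:b]
N(rest) = Σ N(rest − s) over sources s of rest; N(one piece) = 1:
  size 1 → [1]=1  [5]=1
  size 2 → [1,5]=2  [4,5]=1
  size 3 → [1,4,5]=3  [3,4,5]=1
  size 4 → [1,3,4,5]=4  [2,3,4,5]=1
  first=0(c) contributes 5
  first=1(b) contributes 1
|[w]| = 6

6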